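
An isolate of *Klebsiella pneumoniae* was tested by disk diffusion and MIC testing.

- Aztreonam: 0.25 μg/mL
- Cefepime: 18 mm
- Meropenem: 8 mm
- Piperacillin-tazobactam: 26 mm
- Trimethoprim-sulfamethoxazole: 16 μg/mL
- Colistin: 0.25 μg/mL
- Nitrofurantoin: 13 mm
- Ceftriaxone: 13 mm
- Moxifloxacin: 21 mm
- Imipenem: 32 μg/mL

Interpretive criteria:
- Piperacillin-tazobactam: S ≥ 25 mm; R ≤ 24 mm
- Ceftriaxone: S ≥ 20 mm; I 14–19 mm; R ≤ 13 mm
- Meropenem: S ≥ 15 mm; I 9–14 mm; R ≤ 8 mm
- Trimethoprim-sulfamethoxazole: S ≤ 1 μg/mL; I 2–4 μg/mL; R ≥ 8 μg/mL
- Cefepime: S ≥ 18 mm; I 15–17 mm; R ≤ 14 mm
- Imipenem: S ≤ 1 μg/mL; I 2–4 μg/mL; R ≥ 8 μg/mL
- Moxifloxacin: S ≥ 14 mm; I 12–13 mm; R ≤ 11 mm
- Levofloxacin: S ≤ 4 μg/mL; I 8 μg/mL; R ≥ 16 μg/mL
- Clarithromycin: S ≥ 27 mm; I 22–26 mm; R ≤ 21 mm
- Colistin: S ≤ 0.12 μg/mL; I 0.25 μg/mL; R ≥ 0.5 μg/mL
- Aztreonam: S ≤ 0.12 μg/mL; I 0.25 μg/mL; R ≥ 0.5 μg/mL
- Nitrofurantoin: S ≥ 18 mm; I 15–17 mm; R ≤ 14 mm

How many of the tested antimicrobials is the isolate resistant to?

Aztreonam: 0.25 μg/mL is = 0.25 μg/mL — Intermediate
Cefepime (18 mm) ≥ 18 mm → S
Meropenem (8 mm) ≤ 8 mm — resistant
Piperacillin-tazobactam 26 mm: ≥ 25 mm ⇒ S
Trimethoprim-sulfamethoxazole 16 μg/mL: ≥ 8 μg/mL → resistant
Colistin 0.25 μg/mL: = 0.25 μg/mL ⇒ intermediate
Nitrofurantoin 13 mm: ≤ 14 mm ⇒ resistant
Ceftriaxone (13 mm) ≤ 13 mm → Resistant
Moxifloxacin (21 mm) ≥ 14 mm → susceptible
Imipenem 32 μg/mL: ≥ 8 μg/mL ⇒ resistant
Resistant: 5

5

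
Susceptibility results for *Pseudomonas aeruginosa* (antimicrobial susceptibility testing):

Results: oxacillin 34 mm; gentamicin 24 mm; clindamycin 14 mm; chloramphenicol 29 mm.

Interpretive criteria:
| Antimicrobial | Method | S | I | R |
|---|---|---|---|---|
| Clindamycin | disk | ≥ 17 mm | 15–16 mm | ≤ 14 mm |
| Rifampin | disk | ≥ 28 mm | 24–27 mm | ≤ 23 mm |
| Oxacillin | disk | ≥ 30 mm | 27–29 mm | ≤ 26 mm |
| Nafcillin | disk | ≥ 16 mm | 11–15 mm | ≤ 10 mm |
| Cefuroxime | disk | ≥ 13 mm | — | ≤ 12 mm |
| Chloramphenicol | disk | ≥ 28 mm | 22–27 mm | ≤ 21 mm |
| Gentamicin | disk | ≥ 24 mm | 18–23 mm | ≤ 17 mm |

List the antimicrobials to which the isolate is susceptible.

oxacillin, gentamicin, chloramphenicol

Oxacillin: 34 mm is ≥ 30 mm — susceptible
Gentamicin 24 mm: ≥ 24 mm — susceptible
Clindamycin 14 mm: ≤ 14 mm ⇒ Resistant
Chloramphenicol: 29 mm is ≥ 28 mm → S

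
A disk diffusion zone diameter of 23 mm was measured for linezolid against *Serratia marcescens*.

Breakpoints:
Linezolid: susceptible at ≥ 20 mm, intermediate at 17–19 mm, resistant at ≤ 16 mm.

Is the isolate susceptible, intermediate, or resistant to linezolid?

Linezolid 23 mm: ≥ 20 mm — Susceptible

S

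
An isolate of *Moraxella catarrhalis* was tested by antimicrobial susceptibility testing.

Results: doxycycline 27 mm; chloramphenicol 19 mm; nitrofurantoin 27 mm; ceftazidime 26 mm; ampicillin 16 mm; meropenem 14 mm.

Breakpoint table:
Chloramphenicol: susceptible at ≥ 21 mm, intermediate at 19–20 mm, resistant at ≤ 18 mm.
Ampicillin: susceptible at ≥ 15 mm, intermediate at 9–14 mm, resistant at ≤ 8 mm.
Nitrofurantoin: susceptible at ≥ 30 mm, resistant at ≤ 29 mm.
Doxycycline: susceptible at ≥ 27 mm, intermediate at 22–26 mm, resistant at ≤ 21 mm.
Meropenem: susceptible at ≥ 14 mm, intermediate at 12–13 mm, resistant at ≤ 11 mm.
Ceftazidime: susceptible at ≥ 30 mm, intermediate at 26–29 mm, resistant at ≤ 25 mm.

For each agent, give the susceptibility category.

Doxycycline 27 mm: ≥ 27 mm — susceptible
Chloramphenicol (19 mm) in 19–20 mm ⇒ Intermediate
Nitrofurantoin (27 mm) ≤ 29 mm — Resistant
Ceftazidime: 26 mm is in 26–29 mm ⇒ I
Ampicillin 16 mm: ≥ 15 mm ⇒ Susceptible
Meropenem (14 mm) ≥ 14 mm — S

S, I, R, I, S, S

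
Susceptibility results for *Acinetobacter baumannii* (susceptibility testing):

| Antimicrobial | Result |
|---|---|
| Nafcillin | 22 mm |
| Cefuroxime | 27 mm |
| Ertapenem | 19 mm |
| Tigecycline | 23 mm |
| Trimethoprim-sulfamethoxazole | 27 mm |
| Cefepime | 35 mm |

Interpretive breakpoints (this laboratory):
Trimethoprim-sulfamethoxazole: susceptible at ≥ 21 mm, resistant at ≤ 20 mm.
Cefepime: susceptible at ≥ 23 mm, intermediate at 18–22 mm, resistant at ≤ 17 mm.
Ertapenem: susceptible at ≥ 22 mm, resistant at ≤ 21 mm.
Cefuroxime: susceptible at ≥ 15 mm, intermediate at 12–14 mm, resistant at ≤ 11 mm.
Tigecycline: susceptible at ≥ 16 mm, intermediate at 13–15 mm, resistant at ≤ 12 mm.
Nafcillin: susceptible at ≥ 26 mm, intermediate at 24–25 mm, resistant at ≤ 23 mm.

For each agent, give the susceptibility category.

Nafcillin: 22 mm is ≤ 23 mm ⇒ Resistant
Cefuroxime (27 mm) ≥ 15 mm ⇒ S
Ertapenem (19 mm) ≤ 21 mm — Resistant
Tigecycline (23 mm) ≥ 16 mm — susceptible
Trimethoprim-sulfamethoxazole 27 mm: ≥ 21 mm → S
Cefepime 35 mm: ≥ 23 mm ⇒ Susceptible

R, S, R, S, S, S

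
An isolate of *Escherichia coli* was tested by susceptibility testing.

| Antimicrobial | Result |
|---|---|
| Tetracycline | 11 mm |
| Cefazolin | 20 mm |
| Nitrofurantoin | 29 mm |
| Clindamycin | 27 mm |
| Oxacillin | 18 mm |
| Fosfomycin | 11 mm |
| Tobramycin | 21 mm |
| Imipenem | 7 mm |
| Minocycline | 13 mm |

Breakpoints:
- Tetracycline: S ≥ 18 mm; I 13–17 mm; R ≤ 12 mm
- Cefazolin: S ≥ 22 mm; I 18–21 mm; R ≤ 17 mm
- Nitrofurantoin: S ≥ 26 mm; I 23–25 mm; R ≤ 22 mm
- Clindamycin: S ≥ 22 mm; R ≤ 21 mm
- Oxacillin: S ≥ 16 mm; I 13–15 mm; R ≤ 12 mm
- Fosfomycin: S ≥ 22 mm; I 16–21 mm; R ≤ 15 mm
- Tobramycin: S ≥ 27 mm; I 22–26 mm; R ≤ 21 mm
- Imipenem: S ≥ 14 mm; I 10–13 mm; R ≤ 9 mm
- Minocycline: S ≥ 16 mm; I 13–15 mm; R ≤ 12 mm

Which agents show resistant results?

Tetracycline 11 mm: ≤ 12 mm → R
Cefazolin 20 mm: in 18–21 mm — I
Nitrofurantoin 29 mm: ≥ 26 mm — Susceptible
Clindamycin 27 mm: ≥ 22 mm — Susceptible
Oxacillin (18 mm) ≥ 16 mm — Susceptible
Fosfomycin 11 mm: ≤ 15 mm → Resistant
Tobramycin (21 mm) ≤ 21 mm — resistant
Imipenem: 7 mm is ≤ 9 mm ⇒ R
Minocycline: 13 mm is in 13–15 mm ⇒ Intermediate

tetracycline, fosfomycin, tobramycin, imipenem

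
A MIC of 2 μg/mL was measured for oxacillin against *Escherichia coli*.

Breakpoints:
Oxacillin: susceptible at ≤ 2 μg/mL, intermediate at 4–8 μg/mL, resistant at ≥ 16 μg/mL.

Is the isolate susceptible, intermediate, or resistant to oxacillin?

Oxacillin (2 μg/mL) ≤ 2 μg/mL ⇒ S

Susceptible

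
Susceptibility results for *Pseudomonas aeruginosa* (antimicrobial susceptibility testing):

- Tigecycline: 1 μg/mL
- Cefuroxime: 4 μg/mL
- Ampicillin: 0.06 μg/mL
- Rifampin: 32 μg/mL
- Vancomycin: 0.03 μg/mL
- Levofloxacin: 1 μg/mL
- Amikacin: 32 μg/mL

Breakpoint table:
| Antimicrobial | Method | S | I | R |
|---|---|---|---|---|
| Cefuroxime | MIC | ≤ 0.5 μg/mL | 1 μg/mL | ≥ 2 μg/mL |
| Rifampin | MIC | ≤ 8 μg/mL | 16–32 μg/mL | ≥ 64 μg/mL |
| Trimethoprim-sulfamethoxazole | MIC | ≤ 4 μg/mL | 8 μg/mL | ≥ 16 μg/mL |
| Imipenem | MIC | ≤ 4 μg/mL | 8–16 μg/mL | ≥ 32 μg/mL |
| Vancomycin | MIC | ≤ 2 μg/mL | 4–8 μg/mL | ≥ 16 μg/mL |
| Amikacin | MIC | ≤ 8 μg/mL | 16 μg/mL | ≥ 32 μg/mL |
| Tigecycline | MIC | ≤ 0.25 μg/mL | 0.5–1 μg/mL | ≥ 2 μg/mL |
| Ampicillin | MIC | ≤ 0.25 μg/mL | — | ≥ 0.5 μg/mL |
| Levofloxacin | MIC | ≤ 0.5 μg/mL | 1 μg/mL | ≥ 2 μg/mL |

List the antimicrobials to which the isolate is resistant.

Tigecycline: 1 μg/mL is in 0.5–1 μg/mL ⇒ Intermediate
Cefuroxime: 4 μg/mL is ≥ 2 μg/mL ⇒ R
Ampicillin (0.06 μg/mL) ≤ 0.25 μg/mL ⇒ susceptible
Rifampin: 32 μg/mL is in 16–32 μg/mL ⇒ I
Vancomycin (0.03 μg/mL) ≤ 2 μg/mL — susceptible
Levofloxacin: 1 μg/mL is = 1 μg/mL — Intermediate
Amikacin: 32 μg/mL is ≥ 32 μg/mL → Resistant

cefuroxime, amikacin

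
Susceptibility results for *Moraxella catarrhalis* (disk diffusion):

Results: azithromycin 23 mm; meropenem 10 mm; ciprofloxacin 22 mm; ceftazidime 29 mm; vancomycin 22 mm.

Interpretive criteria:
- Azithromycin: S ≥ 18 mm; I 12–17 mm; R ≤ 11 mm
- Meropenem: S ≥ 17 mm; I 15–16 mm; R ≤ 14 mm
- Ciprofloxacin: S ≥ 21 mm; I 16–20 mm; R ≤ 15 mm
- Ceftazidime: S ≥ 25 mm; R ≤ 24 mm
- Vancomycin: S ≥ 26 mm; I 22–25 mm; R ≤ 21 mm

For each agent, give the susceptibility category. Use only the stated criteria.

Azithromycin (23 mm) ≥ 18 mm → S
Meropenem 10 mm: ≤ 14 mm — R
Ciprofloxacin 22 mm: ≥ 21 mm → S
Ceftazidime (29 mm) ≥ 25 mm → susceptible
Vancomycin (22 mm) in 22–25 mm — intermediate

S, R, S, S, I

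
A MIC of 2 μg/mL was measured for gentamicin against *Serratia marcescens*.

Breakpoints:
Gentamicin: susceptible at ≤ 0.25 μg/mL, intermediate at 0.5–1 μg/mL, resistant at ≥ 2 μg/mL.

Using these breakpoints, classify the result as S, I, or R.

Gentamicin 2 μg/mL: ≥ 2 μg/mL ⇒ Resistant

R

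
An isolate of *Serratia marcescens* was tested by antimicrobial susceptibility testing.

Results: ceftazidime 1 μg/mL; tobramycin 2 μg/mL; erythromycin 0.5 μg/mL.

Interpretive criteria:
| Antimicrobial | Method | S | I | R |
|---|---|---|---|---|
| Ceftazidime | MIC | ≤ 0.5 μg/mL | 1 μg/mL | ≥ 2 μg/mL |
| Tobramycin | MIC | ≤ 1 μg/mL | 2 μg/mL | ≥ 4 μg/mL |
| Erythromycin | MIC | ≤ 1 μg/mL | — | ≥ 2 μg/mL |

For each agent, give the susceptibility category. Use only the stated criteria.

Ceftazidime: 1 μg/mL is = 1 μg/mL ⇒ intermediate
Tobramycin (2 μg/mL) = 2 μg/mL → Intermediate
Erythromycin: 0.5 μg/mL is ≤ 1 μg/mL — S

I, I, S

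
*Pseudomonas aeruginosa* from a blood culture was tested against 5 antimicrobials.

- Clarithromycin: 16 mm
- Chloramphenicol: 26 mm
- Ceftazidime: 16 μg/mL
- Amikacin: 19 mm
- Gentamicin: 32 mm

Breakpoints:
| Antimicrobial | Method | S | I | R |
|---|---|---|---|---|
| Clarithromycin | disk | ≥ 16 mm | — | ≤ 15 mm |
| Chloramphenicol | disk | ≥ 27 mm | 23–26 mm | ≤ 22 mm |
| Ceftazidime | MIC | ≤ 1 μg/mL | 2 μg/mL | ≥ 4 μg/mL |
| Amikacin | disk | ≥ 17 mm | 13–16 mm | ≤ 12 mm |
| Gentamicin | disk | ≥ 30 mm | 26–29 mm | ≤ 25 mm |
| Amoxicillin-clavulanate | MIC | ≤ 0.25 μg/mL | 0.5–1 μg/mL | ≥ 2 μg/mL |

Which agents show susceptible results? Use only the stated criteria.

clarithromycin, amikacin, gentamicin

Clarithromycin: 16 mm is ≥ 16 mm ⇒ susceptible
Chloramphenicol (26 mm) in 23–26 mm ⇒ intermediate
Ceftazidime: 16 μg/mL is ≥ 4 μg/mL — R
Amikacin: 19 mm is ≥ 17 mm → S
Gentamicin 32 mm: ≥ 30 mm ⇒ Susceptible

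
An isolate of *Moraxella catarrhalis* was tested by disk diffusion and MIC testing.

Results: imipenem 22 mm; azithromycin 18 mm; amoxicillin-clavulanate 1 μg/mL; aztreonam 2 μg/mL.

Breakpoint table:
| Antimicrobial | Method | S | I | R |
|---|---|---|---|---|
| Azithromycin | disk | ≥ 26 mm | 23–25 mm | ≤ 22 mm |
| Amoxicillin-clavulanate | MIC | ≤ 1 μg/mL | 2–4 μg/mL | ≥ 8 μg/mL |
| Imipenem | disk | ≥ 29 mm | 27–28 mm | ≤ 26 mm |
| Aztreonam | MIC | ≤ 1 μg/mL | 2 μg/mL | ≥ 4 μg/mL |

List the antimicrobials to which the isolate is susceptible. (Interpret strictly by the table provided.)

Imipenem: 22 mm is ≤ 26 mm — Resistant
Azithromycin (18 mm) ≤ 22 mm ⇒ Resistant
Amoxicillin-clavulanate (1 μg/mL) ≤ 1 μg/mL → susceptible
Aztreonam: 2 μg/mL is = 2 μg/mL ⇒ I

amoxicillin-clavulanate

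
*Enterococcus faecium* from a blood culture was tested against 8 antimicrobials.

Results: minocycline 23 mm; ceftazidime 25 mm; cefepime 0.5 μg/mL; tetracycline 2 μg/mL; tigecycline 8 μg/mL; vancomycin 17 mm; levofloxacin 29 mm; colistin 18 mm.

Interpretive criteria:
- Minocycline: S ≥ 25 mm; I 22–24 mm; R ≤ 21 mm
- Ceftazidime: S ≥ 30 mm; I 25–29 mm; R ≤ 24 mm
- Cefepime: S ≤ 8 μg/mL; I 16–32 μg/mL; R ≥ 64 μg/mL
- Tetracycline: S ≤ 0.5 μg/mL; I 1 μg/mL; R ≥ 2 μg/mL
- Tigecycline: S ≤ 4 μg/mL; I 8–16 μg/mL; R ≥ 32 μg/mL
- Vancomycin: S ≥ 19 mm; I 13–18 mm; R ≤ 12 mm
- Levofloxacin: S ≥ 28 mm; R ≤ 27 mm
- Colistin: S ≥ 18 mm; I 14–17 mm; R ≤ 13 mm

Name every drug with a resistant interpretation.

Minocycline (23 mm) in 22–24 mm ⇒ Intermediate
Ceftazidime 25 mm: in 25–29 mm → Intermediate
Cefepime: 0.5 μg/mL is ≤ 8 μg/mL → susceptible
Tetracycline (2 μg/mL) ≥ 2 μg/mL → resistant
Tigecycline 8 μg/mL: in 8–16 μg/mL → I
Vancomycin: 17 mm is in 13–18 mm ⇒ intermediate
Levofloxacin (29 mm) ≥ 28 mm → S
Colistin 18 mm: ≥ 18 mm — susceptible

tetracycline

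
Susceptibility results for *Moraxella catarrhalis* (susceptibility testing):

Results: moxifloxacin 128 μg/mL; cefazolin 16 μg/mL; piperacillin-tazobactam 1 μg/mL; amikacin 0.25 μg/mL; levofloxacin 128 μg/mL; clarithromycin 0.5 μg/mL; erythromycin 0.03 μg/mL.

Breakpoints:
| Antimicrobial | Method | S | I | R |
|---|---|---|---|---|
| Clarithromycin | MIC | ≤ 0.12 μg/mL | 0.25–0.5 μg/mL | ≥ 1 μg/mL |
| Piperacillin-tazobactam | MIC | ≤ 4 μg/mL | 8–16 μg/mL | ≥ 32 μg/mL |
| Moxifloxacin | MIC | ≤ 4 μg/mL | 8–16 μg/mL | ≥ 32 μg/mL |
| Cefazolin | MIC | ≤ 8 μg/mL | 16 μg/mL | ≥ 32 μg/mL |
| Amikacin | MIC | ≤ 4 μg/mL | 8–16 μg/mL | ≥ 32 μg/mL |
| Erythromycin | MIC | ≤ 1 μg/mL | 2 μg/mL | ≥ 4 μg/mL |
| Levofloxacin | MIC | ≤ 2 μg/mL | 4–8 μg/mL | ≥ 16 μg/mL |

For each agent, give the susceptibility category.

Moxifloxacin (128 μg/mL) ≥ 32 μg/mL ⇒ Resistant
Cefazolin: 16 μg/mL is = 16 μg/mL → Intermediate
Piperacillin-tazobactam (1 μg/mL) ≤ 4 μg/mL — S
Amikacin (0.25 μg/mL) ≤ 4 μg/mL ⇒ S
Levofloxacin (128 μg/mL) ≥ 16 μg/mL — resistant
Clarithromycin (0.5 μg/mL) in 0.25–0.5 μg/mL ⇒ I
Erythromycin: 0.03 μg/mL is ≤ 1 μg/mL — susceptible

R, I, S, S, R, I, S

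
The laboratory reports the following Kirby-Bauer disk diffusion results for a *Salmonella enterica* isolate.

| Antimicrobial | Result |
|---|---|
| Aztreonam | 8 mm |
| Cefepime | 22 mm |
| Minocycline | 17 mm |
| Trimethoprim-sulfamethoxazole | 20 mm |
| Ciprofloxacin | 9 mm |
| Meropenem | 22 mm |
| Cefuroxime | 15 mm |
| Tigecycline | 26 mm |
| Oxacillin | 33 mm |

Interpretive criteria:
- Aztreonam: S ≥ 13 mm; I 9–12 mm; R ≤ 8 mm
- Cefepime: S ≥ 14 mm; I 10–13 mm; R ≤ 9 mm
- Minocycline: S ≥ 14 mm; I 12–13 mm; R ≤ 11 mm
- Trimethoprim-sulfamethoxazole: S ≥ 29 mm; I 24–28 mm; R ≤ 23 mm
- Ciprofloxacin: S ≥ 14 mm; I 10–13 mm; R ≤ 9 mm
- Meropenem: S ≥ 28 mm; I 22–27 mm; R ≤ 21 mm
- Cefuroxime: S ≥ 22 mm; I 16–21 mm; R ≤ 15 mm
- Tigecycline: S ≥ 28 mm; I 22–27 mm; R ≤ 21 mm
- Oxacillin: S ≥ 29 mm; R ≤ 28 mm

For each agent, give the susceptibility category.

Aztreonam 8 mm: ≤ 8 mm — Resistant
Cefepime (22 mm) ≥ 14 mm → Susceptible
Minocycline (17 mm) ≥ 14 mm → S
Trimethoprim-sulfamethoxazole (20 mm) ≤ 23 mm — resistant
Ciprofloxacin (9 mm) ≤ 9 mm → R
Meropenem (22 mm) in 22–27 mm → intermediate
Cefuroxime: 15 mm is ≤ 15 mm → resistant
Tigecycline: 26 mm is in 22–27 mm — Intermediate
Oxacillin 33 mm: ≥ 29 mm → Susceptible

R, S, S, R, R, I, R, I, S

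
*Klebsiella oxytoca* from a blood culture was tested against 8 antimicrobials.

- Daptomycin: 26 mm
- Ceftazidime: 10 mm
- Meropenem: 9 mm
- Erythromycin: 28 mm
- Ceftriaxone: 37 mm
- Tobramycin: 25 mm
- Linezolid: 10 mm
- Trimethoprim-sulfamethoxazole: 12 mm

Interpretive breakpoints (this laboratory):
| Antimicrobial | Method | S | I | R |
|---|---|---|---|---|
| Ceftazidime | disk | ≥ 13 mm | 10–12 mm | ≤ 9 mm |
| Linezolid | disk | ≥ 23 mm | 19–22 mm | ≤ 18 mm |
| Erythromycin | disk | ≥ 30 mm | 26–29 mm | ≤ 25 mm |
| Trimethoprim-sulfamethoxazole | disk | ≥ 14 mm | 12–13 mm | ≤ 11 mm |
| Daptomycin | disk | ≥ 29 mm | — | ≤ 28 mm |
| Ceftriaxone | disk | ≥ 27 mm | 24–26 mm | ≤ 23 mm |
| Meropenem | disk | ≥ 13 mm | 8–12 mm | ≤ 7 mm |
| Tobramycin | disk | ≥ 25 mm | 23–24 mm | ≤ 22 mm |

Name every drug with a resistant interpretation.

Daptomycin: 26 mm is ≤ 28 mm ⇒ Resistant
Ceftazidime 10 mm: in 10–12 mm ⇒ intermediate
Meropenem 9 mm: in 8–12 mm ⇒ I
Erythromycin: 28 mm is in 26–29 mm — intermediate
Ceftriaxone 37 mm: ≥ 27 mm → susceptible
Tobramycin: 25 mm is ≥ 25 mm ⇒ susceptible
Linezolid: 10 mm is ≤ 18 mm → Resistant
Trimethoprim-sulfamethoxazole 12 mm: in 12–13 mm → I

daptomycin, linezolid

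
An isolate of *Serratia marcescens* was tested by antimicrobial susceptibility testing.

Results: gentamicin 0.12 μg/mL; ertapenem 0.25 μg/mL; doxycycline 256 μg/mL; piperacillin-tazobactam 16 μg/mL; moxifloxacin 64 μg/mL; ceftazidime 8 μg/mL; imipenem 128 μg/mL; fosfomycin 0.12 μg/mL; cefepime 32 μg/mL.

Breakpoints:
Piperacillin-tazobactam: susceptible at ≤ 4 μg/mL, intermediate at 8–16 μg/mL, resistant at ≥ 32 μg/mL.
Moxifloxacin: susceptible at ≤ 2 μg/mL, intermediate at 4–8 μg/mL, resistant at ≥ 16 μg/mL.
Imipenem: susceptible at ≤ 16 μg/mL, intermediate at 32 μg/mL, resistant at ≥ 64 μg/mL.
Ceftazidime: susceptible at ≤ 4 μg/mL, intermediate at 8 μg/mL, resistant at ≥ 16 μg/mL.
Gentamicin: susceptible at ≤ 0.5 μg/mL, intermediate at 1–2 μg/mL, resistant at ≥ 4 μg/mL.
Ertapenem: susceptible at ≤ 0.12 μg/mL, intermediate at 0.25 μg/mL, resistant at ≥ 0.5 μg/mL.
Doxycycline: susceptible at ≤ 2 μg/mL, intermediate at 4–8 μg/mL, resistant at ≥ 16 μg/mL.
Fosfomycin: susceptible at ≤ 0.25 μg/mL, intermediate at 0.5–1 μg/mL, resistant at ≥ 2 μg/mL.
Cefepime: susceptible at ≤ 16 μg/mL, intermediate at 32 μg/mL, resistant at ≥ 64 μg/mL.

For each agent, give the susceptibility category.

Gentamicin: 0.12 μg/mL is ≤ 0.5 μg/mL ⇒ Susceptible
Ertapenem (0.25 μg/mL) = 0.25 μg/mL → intermediate
Doxycycline 256 μg/mL: ≥ 16 μg/mL ⇒ resistant
Piperacillin-tazobactam: 16 μg/mL is in 8–16 μg/mL — intermediate
Moxifloxacin (64 μg/mL) ≥ 16 μg/mL → R
Ceftazidime 8 μg/mL: = 8 μg/mL — Intermediate
Imipenem: 128 μg/mL is ≥ 64 μg/mL — Resistant
Fosfomycin 0.12 μg/mL: ≤ 0.25 μg/mL — S
Cefepime 32 μg/mL: = 32 μg/mL → Intermediate

S, I, R, I, R, I, R, S, I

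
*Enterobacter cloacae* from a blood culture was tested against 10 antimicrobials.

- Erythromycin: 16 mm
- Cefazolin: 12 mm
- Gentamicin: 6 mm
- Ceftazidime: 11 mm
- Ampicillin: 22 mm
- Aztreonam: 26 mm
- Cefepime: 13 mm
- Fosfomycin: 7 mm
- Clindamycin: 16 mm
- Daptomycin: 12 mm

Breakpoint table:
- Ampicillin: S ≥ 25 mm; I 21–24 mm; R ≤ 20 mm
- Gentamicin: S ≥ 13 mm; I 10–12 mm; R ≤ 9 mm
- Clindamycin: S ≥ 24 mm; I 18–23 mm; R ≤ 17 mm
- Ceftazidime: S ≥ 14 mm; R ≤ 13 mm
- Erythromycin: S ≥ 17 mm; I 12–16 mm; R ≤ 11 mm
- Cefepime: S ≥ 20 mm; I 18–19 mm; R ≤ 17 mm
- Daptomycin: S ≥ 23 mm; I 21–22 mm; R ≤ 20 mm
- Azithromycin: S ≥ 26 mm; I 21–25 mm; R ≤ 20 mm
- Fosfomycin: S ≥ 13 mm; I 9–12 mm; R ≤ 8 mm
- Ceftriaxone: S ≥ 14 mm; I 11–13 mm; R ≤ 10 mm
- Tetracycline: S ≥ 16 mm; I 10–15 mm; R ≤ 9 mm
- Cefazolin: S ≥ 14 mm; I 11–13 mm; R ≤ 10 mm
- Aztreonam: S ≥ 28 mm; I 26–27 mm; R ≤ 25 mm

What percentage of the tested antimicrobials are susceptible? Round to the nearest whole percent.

0%

Erythromycin 16 mm: in 12–16 mm — Intermediate
Cefazolin 12 mm: in 11–13 mm ⇒ Intermediate
Gentamicin 6 mm: ≤ 9 mm → Resistant
Ceftazidime: 11 mm is ≤ 13 mm ⇒ resistant
Ampicillin: 22 mm is in 21–24 mm — Intermediate
Aztreonam 26 mm: in 26–27 mm — I
Cefepime: 13 mm is ≤ 17 mm — Resistant
Fosfomycin: 7 mm is ≤ 8 mm — Resistant
Clindamycin (16 mm) ≤ 17 mm → Resistant
Daptomycin: 12 mm is ≤ 20 mm → Resistant
Susceptible: 0/10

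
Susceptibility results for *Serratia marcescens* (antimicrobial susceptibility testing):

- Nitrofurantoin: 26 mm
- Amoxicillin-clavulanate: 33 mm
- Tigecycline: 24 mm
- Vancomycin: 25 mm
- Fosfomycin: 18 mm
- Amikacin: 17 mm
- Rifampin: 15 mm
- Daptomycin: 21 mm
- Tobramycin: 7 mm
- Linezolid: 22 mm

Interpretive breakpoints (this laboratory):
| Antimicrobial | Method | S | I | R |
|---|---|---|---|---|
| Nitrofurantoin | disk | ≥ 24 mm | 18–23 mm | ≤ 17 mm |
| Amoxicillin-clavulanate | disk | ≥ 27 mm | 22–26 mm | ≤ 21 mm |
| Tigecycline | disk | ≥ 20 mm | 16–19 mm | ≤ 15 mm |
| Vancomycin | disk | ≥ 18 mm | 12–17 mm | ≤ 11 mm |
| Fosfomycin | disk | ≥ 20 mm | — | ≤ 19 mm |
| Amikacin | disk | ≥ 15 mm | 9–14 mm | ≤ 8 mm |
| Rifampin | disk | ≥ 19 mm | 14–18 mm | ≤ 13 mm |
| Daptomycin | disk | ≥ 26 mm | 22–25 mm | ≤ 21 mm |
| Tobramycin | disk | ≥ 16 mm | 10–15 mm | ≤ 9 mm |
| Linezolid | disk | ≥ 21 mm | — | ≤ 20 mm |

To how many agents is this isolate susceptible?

Nitrofurantoin (26 mm) ≥ 24 mm ⇒ Susceptible
Amoxicillin-clavulanate (33 mm) ≥ 27 mm — susceptible
Tigecycline: 24 mm is ≥ 20 mm ⇒ susceptible
Vancomycin 25 mm: ≥ 18 mm → Susceptible
Fosfomycin 18 mm: ≤ 19 mm — Resistant
Amikacin (17 mm) ≥ 15 mm ⇒ Susceptible
Rifampin 15 mm: in 14–18 mm → intermediate
Daptomycin: 21 mm is ≤ 21 mm ⇒ Resistant
Tobramycin (7 mm) ≤ 9 mm ⇒ R
Linezolid: 22 mm is ≥ 21 mm — Susceptible
Susceptible: 6

6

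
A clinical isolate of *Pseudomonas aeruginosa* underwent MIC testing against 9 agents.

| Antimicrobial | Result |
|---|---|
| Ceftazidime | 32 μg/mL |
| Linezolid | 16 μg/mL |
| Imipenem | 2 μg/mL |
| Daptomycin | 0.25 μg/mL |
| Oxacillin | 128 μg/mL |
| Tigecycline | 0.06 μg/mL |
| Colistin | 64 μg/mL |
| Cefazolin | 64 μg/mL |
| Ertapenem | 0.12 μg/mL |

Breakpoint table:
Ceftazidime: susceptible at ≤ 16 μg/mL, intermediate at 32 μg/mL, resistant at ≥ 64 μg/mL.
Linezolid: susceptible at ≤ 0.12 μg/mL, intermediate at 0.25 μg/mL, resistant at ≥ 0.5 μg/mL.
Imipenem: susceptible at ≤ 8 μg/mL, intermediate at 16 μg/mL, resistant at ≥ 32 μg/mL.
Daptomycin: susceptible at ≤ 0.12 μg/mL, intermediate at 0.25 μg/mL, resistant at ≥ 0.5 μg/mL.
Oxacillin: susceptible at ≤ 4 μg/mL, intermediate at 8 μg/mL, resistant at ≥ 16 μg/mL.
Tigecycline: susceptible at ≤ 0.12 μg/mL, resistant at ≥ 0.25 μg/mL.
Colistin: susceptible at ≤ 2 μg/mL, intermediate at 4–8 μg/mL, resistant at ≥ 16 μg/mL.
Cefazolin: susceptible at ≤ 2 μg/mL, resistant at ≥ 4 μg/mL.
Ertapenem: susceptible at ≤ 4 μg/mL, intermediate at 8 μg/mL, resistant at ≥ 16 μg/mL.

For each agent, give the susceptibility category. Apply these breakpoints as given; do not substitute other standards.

Ceftazidime 32 μg/mL: = 32 μg/mL ⇒ intermediate
Linezolid: 16 μg/mL is ≥ 0.5 μg/mL ⇒ resistant
Imipenem 2 μg/mL: ≤ 8 μg/mL → susceptible
Daptomycin 0.25 μg/mL: = 0.25 μg/mL ⇒ I
Oxacillin 128 μg/mL: ≥ 16 μg/mL ⇒ Resistant
Tigecycline: 0.06 μg/mL is ≤ 0.12 μg/mL ⇒ S
Colistin 64 μg/mL: ≥ 16 μg/mL → Resistant
Cefazolin 64 μg/mL: ≥ 4 μg/mL — Resistant
Ertapenem (0.12 μg/mL) ≤ 4 μg/mL — susceptible

I, R, S, I, R, S, R, R, S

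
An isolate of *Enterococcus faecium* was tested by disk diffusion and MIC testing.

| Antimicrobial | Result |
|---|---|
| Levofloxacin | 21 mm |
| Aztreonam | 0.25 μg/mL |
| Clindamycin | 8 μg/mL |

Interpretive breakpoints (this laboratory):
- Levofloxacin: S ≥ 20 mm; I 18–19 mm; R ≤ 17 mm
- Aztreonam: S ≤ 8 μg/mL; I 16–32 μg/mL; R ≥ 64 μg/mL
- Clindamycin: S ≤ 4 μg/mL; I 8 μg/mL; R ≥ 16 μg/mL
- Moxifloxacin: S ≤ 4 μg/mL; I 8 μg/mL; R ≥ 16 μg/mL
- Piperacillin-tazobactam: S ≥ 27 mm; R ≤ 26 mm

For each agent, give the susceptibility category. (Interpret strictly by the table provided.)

S, S, I

Levofloxacin (21 mm) ≥ 20 mm → Susceptible
Aztreonam: 0.25 μg/mL is ≤ 8 μg/mL ⇒ S
Clindamycin: 8 μg/mL is = 8 μg/mL ⇒ Intermediate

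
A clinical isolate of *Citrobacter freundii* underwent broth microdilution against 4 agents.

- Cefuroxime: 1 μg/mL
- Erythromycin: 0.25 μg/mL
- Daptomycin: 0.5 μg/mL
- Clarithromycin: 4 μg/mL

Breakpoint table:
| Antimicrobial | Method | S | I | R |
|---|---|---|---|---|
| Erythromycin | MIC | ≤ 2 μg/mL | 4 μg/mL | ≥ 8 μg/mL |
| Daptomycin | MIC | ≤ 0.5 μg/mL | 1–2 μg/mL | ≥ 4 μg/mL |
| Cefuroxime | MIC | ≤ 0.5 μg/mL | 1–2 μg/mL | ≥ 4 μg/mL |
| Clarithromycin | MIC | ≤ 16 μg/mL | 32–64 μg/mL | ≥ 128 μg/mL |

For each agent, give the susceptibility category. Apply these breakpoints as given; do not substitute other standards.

Cefuroxime 1 μg/mL: in 1–2 μg/mL — intermediate
Erythromycin (0.25 μg/mL) ≤ 2 μg/mL → susceptible
Daptomycin 0.5 μg/mL: ≤ 0.5 μg/mL ⇒ susceptible
Clarithromycin (4 μg/mL) ≤ 16 μg/mL ⇒ Susceptible

I, S, S, S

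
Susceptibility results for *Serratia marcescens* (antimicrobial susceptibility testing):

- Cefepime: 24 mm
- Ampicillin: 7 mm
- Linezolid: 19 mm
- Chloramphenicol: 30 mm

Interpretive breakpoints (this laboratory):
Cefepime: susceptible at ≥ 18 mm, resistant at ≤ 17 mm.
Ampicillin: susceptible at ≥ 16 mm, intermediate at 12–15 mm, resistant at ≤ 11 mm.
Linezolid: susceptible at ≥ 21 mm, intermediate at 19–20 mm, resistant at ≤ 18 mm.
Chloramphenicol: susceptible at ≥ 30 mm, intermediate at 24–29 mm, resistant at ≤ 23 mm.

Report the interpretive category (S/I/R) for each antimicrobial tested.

S, R, I, S

Cefepime (24 mm) ≥ 18 mm ⇒ Susceptible
Ampicillin (7 mm) ≤ 11 mm ⇒ R
Linezolid (19 mm) in 19–20 mm ⇒ intermediate
Chloramphenicol 30 mm: ≥ 30 mm — S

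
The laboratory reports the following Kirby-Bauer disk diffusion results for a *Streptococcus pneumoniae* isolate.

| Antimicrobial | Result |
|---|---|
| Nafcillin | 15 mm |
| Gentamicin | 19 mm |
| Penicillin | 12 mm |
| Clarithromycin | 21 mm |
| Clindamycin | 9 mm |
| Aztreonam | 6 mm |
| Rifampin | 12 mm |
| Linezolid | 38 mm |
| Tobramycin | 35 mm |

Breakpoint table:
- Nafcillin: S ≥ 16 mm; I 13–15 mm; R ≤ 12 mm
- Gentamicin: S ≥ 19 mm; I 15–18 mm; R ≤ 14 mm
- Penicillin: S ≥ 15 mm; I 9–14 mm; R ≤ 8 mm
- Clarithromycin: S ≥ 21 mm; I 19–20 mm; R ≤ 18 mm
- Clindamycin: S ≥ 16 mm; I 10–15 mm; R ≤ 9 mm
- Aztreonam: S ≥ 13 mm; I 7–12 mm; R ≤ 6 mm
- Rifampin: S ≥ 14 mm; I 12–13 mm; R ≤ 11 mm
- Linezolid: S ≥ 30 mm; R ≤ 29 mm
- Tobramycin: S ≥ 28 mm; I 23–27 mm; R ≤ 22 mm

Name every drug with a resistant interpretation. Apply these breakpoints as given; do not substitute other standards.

clindamycin, aztreonam

Nafcillin 15 mm: in 13–15 mm — Intermediate
Gentamicin 19 mm: ≥ 19 mm ⇒ susceptible
Penicillin 12 mm: in 9–14 mm — Intermediate
Clarithromycin 21 mm: ≥ 21 mm — susceptible
Clindamycin (9 mm) ≤ 9 mm → Resistant
Aztreonam: 6 mm is ≤ 6 mm — Resistant
Rifampin: 12 mm is in 12–13 mm → I
Linezolid 38 mm: ≥ 30 mm → susceptible
Tobramycin 35 mm: ≥ 28 mm ⇒ susceptible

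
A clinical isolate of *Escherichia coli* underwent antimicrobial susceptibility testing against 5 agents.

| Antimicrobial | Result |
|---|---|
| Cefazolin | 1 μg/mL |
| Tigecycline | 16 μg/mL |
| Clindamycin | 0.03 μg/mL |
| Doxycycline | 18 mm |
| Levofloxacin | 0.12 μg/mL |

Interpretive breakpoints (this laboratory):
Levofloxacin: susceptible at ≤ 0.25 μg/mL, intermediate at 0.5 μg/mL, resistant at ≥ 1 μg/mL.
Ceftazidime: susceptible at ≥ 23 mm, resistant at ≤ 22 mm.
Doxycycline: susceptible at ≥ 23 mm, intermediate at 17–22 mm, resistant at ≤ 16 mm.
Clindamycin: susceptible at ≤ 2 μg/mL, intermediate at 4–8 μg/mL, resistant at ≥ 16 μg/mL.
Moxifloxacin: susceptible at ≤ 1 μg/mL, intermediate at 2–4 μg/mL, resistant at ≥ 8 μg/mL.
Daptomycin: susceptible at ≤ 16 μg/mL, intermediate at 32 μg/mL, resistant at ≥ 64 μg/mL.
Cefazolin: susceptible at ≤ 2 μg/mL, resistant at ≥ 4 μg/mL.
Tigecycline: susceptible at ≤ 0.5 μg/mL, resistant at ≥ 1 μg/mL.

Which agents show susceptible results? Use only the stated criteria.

Cefazolin (1 μg/mL) ≤ 2 μg/mL — S
Tigecycline: 16 μg/mL is ≥ 1 μg/mL ⇒ Resistant
Clindamycin 0.03 μg/mL: ≤ 2 μg/mL ⇒ Susceptible
Doxycycline (18 mm) in 17–22 mm — Intermediate
Levofloxacin (0.12 μg/mL) ≤ 0.25 μg/mL — susceptible

cefazolin, clindamycin, levofloxacin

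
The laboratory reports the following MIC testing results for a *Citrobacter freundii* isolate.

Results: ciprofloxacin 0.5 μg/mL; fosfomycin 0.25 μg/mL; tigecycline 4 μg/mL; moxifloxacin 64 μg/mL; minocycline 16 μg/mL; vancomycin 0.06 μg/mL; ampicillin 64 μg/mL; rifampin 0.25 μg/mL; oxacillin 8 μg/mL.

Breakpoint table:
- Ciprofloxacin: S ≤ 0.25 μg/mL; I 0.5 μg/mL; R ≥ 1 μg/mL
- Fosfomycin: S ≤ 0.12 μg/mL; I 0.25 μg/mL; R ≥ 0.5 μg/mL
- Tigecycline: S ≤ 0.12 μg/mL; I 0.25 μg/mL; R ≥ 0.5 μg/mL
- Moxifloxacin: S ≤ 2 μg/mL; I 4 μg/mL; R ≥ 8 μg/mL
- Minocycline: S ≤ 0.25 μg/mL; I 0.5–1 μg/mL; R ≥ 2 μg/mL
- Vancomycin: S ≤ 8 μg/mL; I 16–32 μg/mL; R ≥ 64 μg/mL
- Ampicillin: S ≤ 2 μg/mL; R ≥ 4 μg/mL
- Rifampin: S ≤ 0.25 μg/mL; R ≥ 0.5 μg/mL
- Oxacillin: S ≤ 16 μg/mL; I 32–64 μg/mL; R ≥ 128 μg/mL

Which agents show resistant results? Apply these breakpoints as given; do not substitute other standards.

Ciprofloxacin 0.5 μg/mL: = 0.5 μg/mL ⇒ I
Fosfomycin (0.25 μg/mL) = 0.25 μg/mL ⇒ I
Tigecycline: 4 μg/mL is ≥ 0.5 μg/mL → Resistant
Moxifloxacin (64 μg/mL) ≥ 8 μg/mL → resistant
Minocycline 16 μg/mL: ≥ 2 μg/mL → Resistant
Vancomycin 0.06 μg/mL: ≤ 8 μg/mL ⇒ susceptible
Ampicillin (64 μg/mL) ≥ 4 μg/mL ⇒ R
Rifampin: 0.25 μg/mL is ≤ 0.25 μg/mL — susceptible
Oxacillin (8 μg/mL) ≤ 16 μg/mL → susceptible

tigecycline, moxifloxacin, minocycline, ampicillin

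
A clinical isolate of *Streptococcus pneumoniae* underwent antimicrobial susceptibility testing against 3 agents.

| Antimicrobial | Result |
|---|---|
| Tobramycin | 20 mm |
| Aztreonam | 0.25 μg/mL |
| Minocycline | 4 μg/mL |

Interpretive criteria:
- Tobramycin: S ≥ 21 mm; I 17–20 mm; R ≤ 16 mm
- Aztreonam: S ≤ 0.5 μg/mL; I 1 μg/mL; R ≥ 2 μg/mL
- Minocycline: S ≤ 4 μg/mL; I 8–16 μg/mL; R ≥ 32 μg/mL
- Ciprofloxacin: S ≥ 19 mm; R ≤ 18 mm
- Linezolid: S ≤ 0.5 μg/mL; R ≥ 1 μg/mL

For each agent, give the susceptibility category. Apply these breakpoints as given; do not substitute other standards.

Tobramycin 20 mm: in 17–20 mm — Intermediate
Aztreonam: 0.25 μg/mL is ≤ 0.5 μg/mL ⇒ Susceptible
Minocycline: 4 μg/mL is ≤ 4 μg/mL → Susceptible

I, S, S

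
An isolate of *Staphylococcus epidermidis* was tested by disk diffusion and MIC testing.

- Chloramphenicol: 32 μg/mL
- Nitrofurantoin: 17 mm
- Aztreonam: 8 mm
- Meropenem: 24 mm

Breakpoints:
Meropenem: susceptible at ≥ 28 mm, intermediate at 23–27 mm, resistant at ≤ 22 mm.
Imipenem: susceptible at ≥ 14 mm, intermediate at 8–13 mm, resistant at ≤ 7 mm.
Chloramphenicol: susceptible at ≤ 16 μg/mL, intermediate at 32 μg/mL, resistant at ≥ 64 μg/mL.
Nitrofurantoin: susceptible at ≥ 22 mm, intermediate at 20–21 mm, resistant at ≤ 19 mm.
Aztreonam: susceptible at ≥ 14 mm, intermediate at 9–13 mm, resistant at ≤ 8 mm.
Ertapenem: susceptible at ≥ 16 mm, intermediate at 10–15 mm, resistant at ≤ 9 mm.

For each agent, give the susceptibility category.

Chloramphenicol (32 μg/mL) = 32 μg/mL → intermediate
Nitrofurantoin (17 mm) ≤ 19 mm — Resistant
Aztreonam 8 mm: ≤ 8 mm — R
Meropenem 24 mm: in 23–27 mm — intermediate

I, R, R, I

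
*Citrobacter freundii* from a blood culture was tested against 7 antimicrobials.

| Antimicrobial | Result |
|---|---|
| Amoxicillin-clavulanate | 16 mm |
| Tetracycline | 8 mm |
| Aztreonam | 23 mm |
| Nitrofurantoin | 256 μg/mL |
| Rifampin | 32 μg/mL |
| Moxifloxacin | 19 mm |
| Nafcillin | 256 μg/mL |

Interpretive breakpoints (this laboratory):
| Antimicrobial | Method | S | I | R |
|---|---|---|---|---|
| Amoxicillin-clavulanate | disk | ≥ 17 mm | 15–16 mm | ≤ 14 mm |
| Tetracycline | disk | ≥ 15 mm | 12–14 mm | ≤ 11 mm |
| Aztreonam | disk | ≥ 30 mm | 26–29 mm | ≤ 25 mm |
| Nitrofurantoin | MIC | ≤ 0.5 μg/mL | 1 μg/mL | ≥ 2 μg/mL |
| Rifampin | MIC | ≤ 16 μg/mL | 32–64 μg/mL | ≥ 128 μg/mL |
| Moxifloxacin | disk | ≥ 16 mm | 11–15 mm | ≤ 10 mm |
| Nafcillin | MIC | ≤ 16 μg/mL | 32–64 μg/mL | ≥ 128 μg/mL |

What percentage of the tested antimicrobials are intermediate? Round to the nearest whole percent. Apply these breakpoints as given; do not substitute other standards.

Amoxicillin-clavulanate: 16 mm is in 15–16 mm — I
Tetracycline (8 mm) ≤ 11 mm → R
Aztreonam 23 mm: ≤ 25 mm ⇒ resistant
Nitrofurantoin (256 μg/mL) ≥ 2 μg/mL → R
Rifampin: 32 μg/mL is in 32–64 μg/mL ⇒ Intermediate
Moxifloxacin (19 mm) ≥ 16 mm → S
Nafcillin: 256 μg/mL is ≥ 128 μg/mL — R
Intermediate: 2/7

29%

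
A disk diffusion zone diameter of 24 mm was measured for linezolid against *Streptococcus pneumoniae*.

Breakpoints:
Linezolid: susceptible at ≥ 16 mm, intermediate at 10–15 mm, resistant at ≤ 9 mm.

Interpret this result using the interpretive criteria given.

Susceptible

Linezolid: 24 mm is ≥ 16 mm — susceptible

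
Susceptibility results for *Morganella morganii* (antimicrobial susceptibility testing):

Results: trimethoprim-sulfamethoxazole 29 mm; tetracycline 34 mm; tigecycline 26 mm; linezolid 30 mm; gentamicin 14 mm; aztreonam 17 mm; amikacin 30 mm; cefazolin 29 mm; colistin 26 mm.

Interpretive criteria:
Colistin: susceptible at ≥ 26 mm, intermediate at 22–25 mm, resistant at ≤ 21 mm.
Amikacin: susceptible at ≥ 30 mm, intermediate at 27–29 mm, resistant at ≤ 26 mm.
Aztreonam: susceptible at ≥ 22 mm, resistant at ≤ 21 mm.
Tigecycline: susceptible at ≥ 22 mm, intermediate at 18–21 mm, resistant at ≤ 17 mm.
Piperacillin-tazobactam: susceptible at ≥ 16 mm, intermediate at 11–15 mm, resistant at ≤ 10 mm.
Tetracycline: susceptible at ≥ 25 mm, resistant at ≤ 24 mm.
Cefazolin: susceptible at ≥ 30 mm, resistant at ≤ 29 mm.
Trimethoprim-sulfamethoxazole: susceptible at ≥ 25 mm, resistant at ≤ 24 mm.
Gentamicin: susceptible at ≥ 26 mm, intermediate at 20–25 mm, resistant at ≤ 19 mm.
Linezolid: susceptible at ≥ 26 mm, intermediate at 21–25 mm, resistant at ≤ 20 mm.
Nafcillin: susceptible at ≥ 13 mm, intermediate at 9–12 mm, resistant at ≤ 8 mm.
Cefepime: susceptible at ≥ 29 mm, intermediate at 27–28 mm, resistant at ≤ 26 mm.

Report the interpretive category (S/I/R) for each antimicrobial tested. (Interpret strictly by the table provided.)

Trimethoprim-sulfamethoxazole: 29 mm is ≥ 25 mm — susceptible
Tetracycline (34 mm) ≥ 25 mm → susceptible
Tigecycline 26 mm: ≥ 22 mm ⇒ S
Linezolid (30 mm) ≥ 26 mm — Susceptible
Gentamicin 14 mm: ≤ 19 mm — Resistant
Aztreonam 17 mm: ≤ 21 mm → resistant
Amikacin 30 mm: ≥ 30 mm — susceptible
Cefazolin: 29 mm is ≤ 29 mm — resistant
Colistin: 26 mm is ≥ 26 mm → Susceptible

S, S, S, S, R, R, S, R, S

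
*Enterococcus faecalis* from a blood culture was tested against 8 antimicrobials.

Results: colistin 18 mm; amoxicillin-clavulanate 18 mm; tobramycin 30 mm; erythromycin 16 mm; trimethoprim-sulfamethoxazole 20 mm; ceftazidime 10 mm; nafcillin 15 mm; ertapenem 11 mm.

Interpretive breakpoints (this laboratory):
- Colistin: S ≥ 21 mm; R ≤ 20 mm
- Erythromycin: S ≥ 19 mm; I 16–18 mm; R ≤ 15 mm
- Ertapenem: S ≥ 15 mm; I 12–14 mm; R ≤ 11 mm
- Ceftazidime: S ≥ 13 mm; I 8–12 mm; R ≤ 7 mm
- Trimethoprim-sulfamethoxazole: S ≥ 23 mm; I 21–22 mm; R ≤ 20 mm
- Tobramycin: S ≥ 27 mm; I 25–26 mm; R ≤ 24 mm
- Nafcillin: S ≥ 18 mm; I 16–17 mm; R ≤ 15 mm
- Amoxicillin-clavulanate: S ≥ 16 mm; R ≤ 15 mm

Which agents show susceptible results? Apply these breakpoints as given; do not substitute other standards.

amoxicillin-clavulanate, tobramycin

Colistin 18 mm: ≤ 20 mm ⇒ resistant
Amoxicillin-clavulanate 18 mm: ≥ 16 mm → S
Tobramycin 30 mm: ≥ 27 mm → Susceptible
Erythromycin (16 mm) in 16–18 mm — Intermediate
Trimethoprim-sulfamethoxazole (20 mm) ≤ 20 mm ⇒ Resistant
Ceftazidime: 10 mm is in 8–12 mm — Intermediate
Nafcillin 15 mm: ≤ 15 mm — Resistant
Ertapenem: 11 mm is ≤ 11 mm — Resistant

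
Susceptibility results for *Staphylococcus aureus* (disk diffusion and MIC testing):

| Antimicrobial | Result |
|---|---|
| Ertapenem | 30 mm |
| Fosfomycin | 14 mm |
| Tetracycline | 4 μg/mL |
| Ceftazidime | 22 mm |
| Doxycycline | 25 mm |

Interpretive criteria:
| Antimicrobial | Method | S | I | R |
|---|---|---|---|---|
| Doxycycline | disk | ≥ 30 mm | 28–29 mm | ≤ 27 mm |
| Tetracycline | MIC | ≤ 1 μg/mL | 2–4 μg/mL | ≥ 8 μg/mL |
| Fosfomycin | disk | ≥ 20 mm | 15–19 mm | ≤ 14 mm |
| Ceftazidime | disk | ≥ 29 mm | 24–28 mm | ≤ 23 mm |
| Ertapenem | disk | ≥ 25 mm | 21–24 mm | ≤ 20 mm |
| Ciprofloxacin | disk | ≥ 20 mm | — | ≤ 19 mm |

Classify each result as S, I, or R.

S, R, I, R, R

Ertapenem (30 mm) ≥ 25 mm → Susceptible
Fosfomycin (14 mm) ≤ 14 mm → R
Tetracycline: 4 μg/mL is in 2–4 μg/mL — intermediate
Ceftazidime: 22 mm is ≤ 23 mm → R
Doxycycline: 25 mm is ≤ 27 mm — resistant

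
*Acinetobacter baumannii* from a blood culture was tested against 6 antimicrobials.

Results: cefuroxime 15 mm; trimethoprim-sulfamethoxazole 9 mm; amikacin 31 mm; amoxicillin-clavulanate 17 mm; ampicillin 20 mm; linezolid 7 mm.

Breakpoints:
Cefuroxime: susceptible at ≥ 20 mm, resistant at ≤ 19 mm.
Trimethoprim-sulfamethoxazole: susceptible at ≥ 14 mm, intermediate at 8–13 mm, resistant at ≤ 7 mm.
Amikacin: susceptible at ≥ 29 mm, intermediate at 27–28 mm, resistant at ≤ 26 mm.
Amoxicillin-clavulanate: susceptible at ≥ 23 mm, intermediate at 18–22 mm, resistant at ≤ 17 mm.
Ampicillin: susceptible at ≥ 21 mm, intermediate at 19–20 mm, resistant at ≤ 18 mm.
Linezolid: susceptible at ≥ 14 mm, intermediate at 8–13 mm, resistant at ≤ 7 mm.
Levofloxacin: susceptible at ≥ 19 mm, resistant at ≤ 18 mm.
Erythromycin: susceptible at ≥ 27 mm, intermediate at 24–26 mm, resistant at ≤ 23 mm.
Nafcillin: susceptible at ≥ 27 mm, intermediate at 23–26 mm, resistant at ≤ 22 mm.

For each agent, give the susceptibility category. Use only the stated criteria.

R, I, S, R, I, R

Cefuroxime (15 mm) ≤ 19 mm → R
Trimethoprim-sulfamethoxazole (9 mm) in 8–13 mm → intermediate
Amikacin (31 mm) ≥ 29 mm → susceptible
Amoxicillin-clavulanate (17 mm) ≤ 17 mm → Resistant
Ampicillin: 20 mm is in 19–20 mm — Intermediate
Linezolid 7 mm: ≤ 7 mm → R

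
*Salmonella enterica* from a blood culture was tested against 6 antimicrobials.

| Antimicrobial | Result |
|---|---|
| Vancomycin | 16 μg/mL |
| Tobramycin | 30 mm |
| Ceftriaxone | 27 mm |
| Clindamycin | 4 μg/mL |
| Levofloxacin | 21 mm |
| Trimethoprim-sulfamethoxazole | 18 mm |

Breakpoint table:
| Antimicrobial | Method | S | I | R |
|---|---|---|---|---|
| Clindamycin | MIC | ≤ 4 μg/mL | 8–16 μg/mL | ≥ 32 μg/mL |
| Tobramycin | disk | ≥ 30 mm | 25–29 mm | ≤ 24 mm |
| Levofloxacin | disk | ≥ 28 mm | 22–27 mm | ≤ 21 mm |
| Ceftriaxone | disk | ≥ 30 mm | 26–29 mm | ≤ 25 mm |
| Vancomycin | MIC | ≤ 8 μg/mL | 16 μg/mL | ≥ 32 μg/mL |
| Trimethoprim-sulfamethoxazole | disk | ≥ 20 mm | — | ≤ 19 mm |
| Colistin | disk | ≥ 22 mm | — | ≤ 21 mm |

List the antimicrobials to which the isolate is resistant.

Vancomycin: 16 μg/mL is = 16 μg/mL → intermediate
Tobramycin 30 mm: ≥ 30 mm → S
Ceftriaxone (27 mm) in 26–29 mm — I
Clindamycin 4 μg/mL: ≤ 4 μg/mL → S
Levofloxacin (21 mm) ≤ 21 mm ⇒ resistant
Trimethoprim-sulfamethoxazole (18 mm) ≤ 19 mm ⇒ Resistant

levofloxacin, trimethoprim-sulfamethoxazole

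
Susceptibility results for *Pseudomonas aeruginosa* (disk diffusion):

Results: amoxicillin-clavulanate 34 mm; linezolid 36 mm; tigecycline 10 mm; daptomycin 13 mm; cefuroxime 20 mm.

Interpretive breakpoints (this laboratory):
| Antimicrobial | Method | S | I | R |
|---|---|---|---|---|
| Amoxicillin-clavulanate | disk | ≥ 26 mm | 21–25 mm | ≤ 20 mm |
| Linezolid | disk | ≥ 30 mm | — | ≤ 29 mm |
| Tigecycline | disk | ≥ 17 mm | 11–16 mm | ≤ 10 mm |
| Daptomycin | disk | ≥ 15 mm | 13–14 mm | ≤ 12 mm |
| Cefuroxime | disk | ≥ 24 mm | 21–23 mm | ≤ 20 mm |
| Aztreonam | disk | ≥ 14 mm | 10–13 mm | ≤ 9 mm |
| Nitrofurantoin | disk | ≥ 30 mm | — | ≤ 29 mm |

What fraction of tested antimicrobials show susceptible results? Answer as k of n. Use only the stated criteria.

2 of 5

Amoxicillin-clavulanate: 34 mm is ≥ 26 mm ⇒ S
Linezolid 36 mm: ≥ 30 mm — S
Tigecycline 10 mm: ≤ 10 mm → resistant
Daptomycin (13 mm) in 13–14 mm ⇒ Intermediate
Cefuroxime (20 mm) ≤ 20 mm → Resistant
Susceptible: 2/5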